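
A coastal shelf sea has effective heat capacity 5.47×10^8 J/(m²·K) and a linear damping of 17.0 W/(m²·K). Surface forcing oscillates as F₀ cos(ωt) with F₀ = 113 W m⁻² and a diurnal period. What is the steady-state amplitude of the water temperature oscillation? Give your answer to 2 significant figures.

0.0028 K

Areal heat capacity C = 5.47×10^8 J/(m²·K) (given).
Angular frequency ω = 2π / T = 2π / 86400 s = 7.27×10^-5 s⁻¹.
√((Cω)² + λ²) = √((39800)² + 17.0²) = 39800 W/(m²·K).
Amplitude A = F₀ / √((Cω)²+λ²) = 113 / 39800 = 0.00284 K.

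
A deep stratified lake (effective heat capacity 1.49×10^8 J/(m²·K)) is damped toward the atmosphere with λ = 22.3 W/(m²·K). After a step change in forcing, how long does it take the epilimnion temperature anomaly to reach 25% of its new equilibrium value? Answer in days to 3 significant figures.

Areal heat capacity C = 1.49×10^8 J/(m²·K) (given).
τ = C / λ = 1.49×10^8 / 22.3 = 6.68×10^6 s.
Fraction reached: 1 − e^(−t/τ) = 0.25 ⇒ t = −τ ln(1 − 0.25) = τ × 0.288.
t = 1.92×10^6 s = 22.2 days.

22.2 days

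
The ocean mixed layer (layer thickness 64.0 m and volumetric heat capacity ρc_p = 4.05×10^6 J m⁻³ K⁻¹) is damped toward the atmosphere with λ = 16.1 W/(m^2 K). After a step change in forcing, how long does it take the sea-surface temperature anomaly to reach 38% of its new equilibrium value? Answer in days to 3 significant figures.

89.1 days

Areal heat capacity C = ρc_p × D = 4.05×10^6 × 64.0 = 2.59×10^8 J m⁻² K⁻¹.
τ = C / λ = 2.59×10^8 / 16.1 = 1.61×10^7 s.
Fraction reached: 1 − e^(−t/τ) = 0.38 ⇒ t = −τ ln(1 − 0.38) = τ × 0.478.
t = 7.70×10^6 s = 89.1 days.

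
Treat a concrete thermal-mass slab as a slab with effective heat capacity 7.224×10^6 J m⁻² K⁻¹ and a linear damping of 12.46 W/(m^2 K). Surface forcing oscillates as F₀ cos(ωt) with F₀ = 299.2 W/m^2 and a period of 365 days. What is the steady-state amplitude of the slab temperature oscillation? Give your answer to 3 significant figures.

Areal heat capacity C = 7.224×10^6 J m⁻² K⁻¹ (given).
Angular frequency ω = 2π / T = 2π / 3.15×10^7 s = 1.99×10^-7 s⁻¹.
√((Cω)² + λ²) = √((1.44)² + 12.46²) = 12.5 W/(m²·K).
Amplitude A = F₀ / √((Cω)²+λ²) = 299.2 / 12.5 = 23.9 K.

23.9 K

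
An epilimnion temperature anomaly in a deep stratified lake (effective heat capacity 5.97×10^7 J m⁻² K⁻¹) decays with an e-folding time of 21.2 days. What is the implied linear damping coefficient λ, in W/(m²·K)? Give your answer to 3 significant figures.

32.6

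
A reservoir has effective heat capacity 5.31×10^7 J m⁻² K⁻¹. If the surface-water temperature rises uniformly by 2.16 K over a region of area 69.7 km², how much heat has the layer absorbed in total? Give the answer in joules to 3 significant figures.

7.99×10^15 J

Areal heat capacity C = 5.31×10^7 J m⁻² K⁻¹ (given).
Heat per unit area: q = C ΔT = 5.31×10^7 × 2.16 = 1.15×10^8 J/m².
Total heat: Q = q × A = 1.15×10^8 × (69.7 × 10⁶ m²) = 7.99×10^15 J.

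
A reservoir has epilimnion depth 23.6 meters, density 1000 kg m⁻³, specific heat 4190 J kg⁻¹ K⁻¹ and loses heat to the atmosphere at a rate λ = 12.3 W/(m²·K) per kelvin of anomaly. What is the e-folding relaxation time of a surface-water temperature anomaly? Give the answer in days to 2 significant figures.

Areal heat capacity C = ρ c_p D = 1000 × 4190 × 23.6 = 9.89×10^7 J m⁻² K⁻¹.
Relaxation time τ = C / λ = 9.89×10^7 / 12.3 = 8.04×10^6 s.
In days: 8.04×10^6 s / (86400 s/day) = 93.0 days.

93 days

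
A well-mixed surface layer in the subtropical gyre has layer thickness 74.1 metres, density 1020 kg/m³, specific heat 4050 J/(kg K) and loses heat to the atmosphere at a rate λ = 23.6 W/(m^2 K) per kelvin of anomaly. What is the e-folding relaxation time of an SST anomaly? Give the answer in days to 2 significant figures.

Areal heat capacity C = ρ c_p D = 1020 × 4050 × 74.1 = 3.06×10^8 J/(m²·K).
Relaxation time τ = C / λ = 3.06×10^8 / 23.6 = 1.30×10^7 s.
In days: 1.30×10^7 s / (86400 s/day) = 150 days.

150 days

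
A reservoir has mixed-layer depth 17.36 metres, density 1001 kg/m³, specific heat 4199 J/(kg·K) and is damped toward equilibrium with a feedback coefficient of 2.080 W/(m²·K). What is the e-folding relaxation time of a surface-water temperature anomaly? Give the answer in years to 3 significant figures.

Areal heat capacity C = ρ c_p D = 1001 × 4199 × 17.36 = 7.30×10^7 J m⁻² K⁻¹.
Relaxation time τ = C / λ = 7.30×10^7 / 2.080 = 3.51×10^7 s.
In years: 3.51×10^7 s / (3.156×10^7 s/year) = 1.11 years.

1.11 years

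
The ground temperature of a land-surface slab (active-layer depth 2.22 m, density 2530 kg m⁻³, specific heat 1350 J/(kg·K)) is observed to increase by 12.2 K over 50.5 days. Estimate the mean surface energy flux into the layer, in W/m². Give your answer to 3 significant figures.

21.2

Areal heat capacity C = ρ c_p D = 2530 × 1350 × 2.22 = 7.58×10^6 J/(m^2 K).
Required heat per unit area: Q = C ΔT = 7.58×10^6 × 12.2 = 9.25×10^7 J/m².
Flux F = Q / Δt = 9.25×10^7 / 4.36×10^6 s = 21.2 W/m².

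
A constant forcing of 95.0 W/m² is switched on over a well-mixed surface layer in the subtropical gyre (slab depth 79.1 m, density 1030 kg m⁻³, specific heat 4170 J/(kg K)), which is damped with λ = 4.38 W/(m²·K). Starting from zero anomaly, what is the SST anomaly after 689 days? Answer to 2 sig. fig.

Areal heat capacity C = ρ c_p D = 1030 × 4170 × 79.1 = 3.40×10^8 J/(m^2 K).
τ = C / λ = 3.40×10^8 / 4.38 = 7.76×10^7 s.
Equilibrium anomaly ΔT_eq = F / λ = 95.0 / 4.38 = 21.7 K.
t = 689 days = 5.95×10^7 s, so t/τ = 0.767.
ΔT(t) = ΔT_eq (1 − e^(−t/τ)) = 21.7 × (1 − e^−0.767) = 11.6 K.

12 K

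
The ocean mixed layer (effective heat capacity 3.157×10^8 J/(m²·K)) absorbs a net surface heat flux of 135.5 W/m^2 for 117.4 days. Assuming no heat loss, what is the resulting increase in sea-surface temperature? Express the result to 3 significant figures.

4.35 K

Areal heat capacity C = 3.157×10^8 J/(m²·K) (given).
Net heat input Q = F Δt = 135.5 × (117.4 days × 86400 s/day) = 1.37×10^9 J/m².
ΔT = Q / C = 1.37×10^9 / 3.16×10^8 = 4.35 K.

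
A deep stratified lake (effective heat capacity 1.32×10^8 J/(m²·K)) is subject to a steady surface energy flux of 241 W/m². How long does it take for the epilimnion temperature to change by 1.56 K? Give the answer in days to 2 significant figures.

9.9 days

Areal heat capacity C = 1.32×10^8 J/(m²·K) (given).
Time required: Δt = C ΔT / F = 1.32×10^8 × 1.56 / 241 = 8.54×10^5 s.
In days: 8.54×10^5 s / (86400 s/day) = 9.89 days.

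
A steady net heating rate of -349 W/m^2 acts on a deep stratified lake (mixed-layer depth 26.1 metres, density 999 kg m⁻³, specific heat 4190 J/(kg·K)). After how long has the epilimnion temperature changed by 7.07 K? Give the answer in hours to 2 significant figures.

Areal heat capacity C = ρ c_p D = 999 × 4190 × 26.1 = 1.09×10^8 J/(m^2 K).
Time required: Δt = C ΔT / F = 1.09×10^8 × -7.07 / -349 = 2.21×10^6 s.
In hours: 2.21×10^6 s / (3600 s/hour) = 615 hours.

610 hours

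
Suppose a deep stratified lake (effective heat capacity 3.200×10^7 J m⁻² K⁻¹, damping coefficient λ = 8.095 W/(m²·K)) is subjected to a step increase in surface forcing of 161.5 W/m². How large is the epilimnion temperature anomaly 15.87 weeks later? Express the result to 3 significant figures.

18.2 K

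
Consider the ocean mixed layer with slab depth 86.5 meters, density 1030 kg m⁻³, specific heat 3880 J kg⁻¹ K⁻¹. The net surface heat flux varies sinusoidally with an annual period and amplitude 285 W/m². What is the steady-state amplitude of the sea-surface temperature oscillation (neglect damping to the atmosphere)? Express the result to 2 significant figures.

4.1 K

Areal heat capacity C = ρ c_p D = 1030 × 3880 × 86.5 = 3.46×10^8 J/(m^2 K).
Angular frequency ω = 2π / T = 2π / 3.15×10^7 s = 1.99×10^-7 s⁻¹.
Cω = 3.46×10^8 × 1.99×10^-7 = 68.9 W/(m²·K).
Amplitude A = F₀ / (Cω) = 285 / 68.9 = 4.14 K.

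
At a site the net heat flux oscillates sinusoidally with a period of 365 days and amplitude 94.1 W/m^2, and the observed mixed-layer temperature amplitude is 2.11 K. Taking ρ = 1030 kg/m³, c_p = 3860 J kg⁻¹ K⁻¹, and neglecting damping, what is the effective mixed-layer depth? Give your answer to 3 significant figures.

56.3 m

ω = 2π / 3.15×10^7 s = 1.99×10^-7 s⁻¹.
Required C = F₀ / (A ω) = 94.1 / (2.11 × 1.99×10^-7) = 2.24×10^8 J/(m²·K).
D = C / (ρ c_p) = 2.24×10^8 / (1030 × 3860) = 56.3 m.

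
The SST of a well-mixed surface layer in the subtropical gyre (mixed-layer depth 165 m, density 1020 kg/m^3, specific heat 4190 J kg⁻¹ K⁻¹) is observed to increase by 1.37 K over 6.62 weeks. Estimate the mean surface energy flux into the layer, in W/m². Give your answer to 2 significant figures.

240

Areal heat capacity C = ρ c_p D = 1020 × 4190 × 165 = 7.05×10^8 J/(m²·K).
Required heat per unit area: Q = C ΔT = 7.05×10^8 × 1.37 = 9.66×10^8 J/m².
Flux F = Q / Δt = 9.66×10^8 / 4.00×10^6 s = 241 W/m².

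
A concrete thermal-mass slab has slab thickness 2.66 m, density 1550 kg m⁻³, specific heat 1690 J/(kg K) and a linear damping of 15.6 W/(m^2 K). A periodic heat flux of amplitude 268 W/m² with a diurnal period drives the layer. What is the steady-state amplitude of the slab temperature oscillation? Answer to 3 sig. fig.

0.529 K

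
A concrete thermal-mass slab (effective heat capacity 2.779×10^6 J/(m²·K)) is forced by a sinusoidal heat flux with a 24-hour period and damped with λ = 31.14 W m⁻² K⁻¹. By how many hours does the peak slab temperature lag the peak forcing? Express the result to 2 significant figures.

Areal heat capacity C = 2.779×10^6 J/(m²·K) (given).
ω = 2π / 86400 s = 7.27×10^-5 s⁻¹.
Phase lag φ = arctan(Cω/λ) = arctan(202/31.14) = 1.42 rad.
Time lag = φ / ω = 1.42 / 7.27×10^-5 = 19500 s = 5.42 hours.

5.4 hours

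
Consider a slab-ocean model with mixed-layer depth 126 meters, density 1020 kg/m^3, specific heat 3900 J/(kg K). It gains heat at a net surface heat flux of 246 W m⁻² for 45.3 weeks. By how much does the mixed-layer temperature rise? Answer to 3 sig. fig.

13.4 K

Areal heat capacity C = ρ c_p D = 1020 × 3900 × 126 = 5.01×10^8 J/(m^2 K).
Net heat input Q = F Δt = 246 × (45.3 weeks × 6.048×10^5 s/week) = 6.74×10^9 J/m².
ΔT = Q / C = 6.74×10^9 / 5.01×10^8 = 13.4 K.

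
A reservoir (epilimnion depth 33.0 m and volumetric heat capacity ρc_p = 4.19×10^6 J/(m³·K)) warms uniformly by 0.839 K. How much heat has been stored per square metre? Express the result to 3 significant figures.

1.16×10^8

Areal heat capacity C = ρc_p × D = 4.19×10^6 × 33.0 = 1.38×10^8 J/(m^2 K).
ΔQ = C ΔT = 1.38×10^8 × 0.839 = 1.16×10^8 J/m².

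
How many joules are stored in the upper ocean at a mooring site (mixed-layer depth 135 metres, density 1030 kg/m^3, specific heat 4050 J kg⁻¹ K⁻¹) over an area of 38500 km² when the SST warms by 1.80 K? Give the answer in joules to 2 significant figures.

3.9×10^19 J

Areal heat capacity C = ρ c_p D = 1030 × 4050 × 135 = 5.63×10^8 J/(m²·K).
Heat per unit area: q = C ΔT = 5.63×10^8 × 1.80 = 1.01×10^9 J/m².
Total heat: Q = q × A = 1.01×10^9 × (38500 × 10⁶ m²) = 3.90×10^19 J.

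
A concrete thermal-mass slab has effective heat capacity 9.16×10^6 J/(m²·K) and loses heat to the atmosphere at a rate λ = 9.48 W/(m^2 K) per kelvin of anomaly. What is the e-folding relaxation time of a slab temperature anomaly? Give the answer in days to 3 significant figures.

11.2 days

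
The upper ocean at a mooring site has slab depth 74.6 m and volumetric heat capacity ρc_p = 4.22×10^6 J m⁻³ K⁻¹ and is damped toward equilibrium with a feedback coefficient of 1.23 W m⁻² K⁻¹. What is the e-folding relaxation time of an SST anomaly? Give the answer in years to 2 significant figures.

8.1 years

Areal heat capacity C = ρc_p × D = 4.22×10^6 × 74.6 = 3.15×10^8 J m⁻² K⁻¹.
Relaxation time τ = C / λ = 3.15×10^8 / 1.23 = 2.56×10^8 s.
In years: 2.56×10^8 s / (3.156×10^7 s/year) = 8.11 years.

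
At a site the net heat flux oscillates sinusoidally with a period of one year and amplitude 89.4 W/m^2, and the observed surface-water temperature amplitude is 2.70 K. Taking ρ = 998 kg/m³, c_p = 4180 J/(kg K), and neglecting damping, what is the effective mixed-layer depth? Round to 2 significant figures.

ω = 2π / 3.15×10^7 s = 1.99×10^-7 s⁻¹.
Required C = F₀ / (A ω) = 89.4 / (2.70 × 1.99×10^-7) = 1.66×10^8 J/(m²·K).
D = C / (ρ c_p) = 1.66×10^8 / (998 × 4180) = 39.8 m.

40 m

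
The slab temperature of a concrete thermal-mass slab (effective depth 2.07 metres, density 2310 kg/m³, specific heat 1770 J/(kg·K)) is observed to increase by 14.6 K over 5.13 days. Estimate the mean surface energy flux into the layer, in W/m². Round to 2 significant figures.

Areal heat capacity C = ρ c_p D = 2310 × 1770 × 2.07 = 8.46×10^6 J/(m²·K).
Required heat per unit area: Q = C ΔT = 8.46×10^6 × 14.6 = 1.24×10^8 J/m².
Flux F = Q / Δt = 1.24×10^8 / 4.43×10^5 s = 279 W/m².

280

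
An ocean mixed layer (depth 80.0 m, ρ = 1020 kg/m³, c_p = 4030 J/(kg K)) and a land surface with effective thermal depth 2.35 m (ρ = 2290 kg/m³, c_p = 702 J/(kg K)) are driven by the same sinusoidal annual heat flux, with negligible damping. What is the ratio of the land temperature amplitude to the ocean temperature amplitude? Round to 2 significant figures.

87

C_ocean = 1020 × 4030 × 80.0 = 3.29×10^8 J/(m²·K).
C_land = 2290 × 702 × 2.35 = 3.78×10^6 J/(m²·K).
Undamped amplitude ∝ 1/C, so A_land/A_ocean = C_ocean/C_land = 87.0.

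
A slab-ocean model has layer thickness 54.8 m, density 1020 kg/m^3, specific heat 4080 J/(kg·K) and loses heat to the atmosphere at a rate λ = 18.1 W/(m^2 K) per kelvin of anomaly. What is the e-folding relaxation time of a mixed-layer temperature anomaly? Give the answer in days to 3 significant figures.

146 days

Areal heat capacity C = ρ c_p D = 1020 × 4080 × 54.8 = 2.28×10^8 J/(m²·K).
Relaxation time τ = C / λ = 2.28×10^8 / 18.1 = 1.26×10^7 s.
In days: 1.26×10^7 s / (86400 s/day) = 146 days.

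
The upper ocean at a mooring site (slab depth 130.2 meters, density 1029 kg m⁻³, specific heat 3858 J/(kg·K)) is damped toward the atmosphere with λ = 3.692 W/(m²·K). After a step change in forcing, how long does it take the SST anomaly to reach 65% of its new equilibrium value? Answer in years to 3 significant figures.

4.66 years

Areal heat capacity C = ρ c_p D = 1029 × 3858 × 130.2 = 5.17×10^8 J/(m²·K).
τ = C / λ = 5.17×10^8 / 3.692 = 1.40×10^8 s.
Fraction reached: 1 − e^(−t/τ) = 0.65 ⇒ t = −τ ln(1 − 0.65) = τ × 1.05.
t = 1.47×10^8 s = 4.66 years.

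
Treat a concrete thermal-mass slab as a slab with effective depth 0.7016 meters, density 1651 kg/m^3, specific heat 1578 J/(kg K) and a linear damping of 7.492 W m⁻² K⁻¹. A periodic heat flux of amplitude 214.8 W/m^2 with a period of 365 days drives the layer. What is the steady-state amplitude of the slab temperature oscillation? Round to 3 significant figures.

Areal heat capacity C = ρ c_p D = 1651 × 1578 × 0.7016 = 1.83×10^6 J m⁻² K⁻¹.
Angular frequency ω = 2π / T = 2π / 3.15×10^7 s = 1.99×10^-7 s⁻¹.
√((Cω)² + λ²) = √((0.364)² + 7.492²) = 7.50 W/(m²·K).
Amplitude A = F₀ / √((Cω)²+λ²) = 214.8 / 7.50 = 28.6 K.

28.6 K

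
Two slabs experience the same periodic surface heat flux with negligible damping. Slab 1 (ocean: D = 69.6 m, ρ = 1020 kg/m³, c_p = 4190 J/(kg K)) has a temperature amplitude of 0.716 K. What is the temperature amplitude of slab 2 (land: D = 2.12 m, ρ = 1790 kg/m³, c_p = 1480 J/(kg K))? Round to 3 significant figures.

37.9 K

C_ocean = 2.97×10^8 J/(m²·K); C_land = 5.62×10^6 J/(m²·K).
A ∝ 1/C ⇒ A_land = A_ocean × C_ocean/C_land = 0.716 × 53.0 = 37.9 K.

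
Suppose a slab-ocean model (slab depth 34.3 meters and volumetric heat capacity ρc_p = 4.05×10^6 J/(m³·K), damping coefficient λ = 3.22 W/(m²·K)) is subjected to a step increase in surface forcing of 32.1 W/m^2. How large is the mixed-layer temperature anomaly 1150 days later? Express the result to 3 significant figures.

8.97 K

Areal heat capacity C = ρc_p × D = 4.05×10^6 × 34.3 = 1.39×10^8 J/(m²·K).
τ = C / λ = 1.39×10^8 / 3.22 = 4.31×10^7 s.
Equilibrium anomaly ΔT_eq = F / λ = 32.1 / 3.22 = 9.97 K.
t = 1150 days = 9.94×10^7 s, so t/τ = 2.30.
ΔT(t) = ΔT_eq (1 − e^(−t/τ)) = 9.97 × (1 − e^−2.30) = 8.97 K.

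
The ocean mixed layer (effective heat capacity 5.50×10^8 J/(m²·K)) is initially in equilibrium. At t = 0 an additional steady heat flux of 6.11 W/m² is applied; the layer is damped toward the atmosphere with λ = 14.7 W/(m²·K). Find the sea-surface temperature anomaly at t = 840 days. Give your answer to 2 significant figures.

Areal heat capacity C = 5.50×10^8 J/(m²·K) (given).
τ = C / λ = 5.50×10^8 / 14.7 = 3.74×10^7 s.
Equilibrium anomaly ΔT_eq = F / λ = 6.11 / 14.7 = 0.416 K.
t = 840 days = 7.26×10^7 s, so t/τ = 1.94.
ΔT(t) = ΔT_eq (1 − e^(−t/τ)) = 0.416 × (1 − e^−1.94) = 0.356 K.

0.36 K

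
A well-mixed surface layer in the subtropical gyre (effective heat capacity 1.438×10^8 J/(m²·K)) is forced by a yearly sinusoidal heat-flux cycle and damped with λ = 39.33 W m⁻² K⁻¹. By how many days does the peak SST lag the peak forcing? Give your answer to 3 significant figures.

36.6 days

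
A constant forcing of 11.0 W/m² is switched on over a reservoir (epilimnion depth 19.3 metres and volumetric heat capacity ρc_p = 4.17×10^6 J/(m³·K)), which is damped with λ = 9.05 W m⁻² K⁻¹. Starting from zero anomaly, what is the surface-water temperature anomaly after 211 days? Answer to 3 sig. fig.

Areal heat capacity C = ρc_p × D = 4.17×10^6 × 19.3 = 8.05×10^7 J m⁻² K⁻¹.
τ = C / λ = 8.05×10^7 / 9.05 = 8.89×10^6 s.
Equilibrium anomaly ΔT_eq = F / λ = 11.0 / 9.05 = 1.22 K.
t = 211 days = 1.82×10^7 s, so t/τ = 2.05.
ΔT(t) = ΔT_eq (1 − e^(−t/τ)) = 1.22 × (1 − e^−2.05) = 1.06 K.

1.06 K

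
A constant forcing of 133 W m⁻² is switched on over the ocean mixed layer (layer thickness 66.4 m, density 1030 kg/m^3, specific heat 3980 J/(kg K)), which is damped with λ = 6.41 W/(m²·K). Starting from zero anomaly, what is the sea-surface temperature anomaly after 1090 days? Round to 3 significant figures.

Areal heat capacity C = ρ c_p D = 1030 × 3980 × 66.4 = 2.72×10^8 J/(m²·K).
τ = C / λ = 2.72×10^8 / 6.41 = 4.25×10^7 s.
Equilibrium anomaly ΔT_eq = F / λ = 133 / 6.41 = 20.7 K.
t = 1090 days = 9.42×10^7 s, so t/τ = 2.22.
ΔT(t) = ΔT_eq (1 − e^(−t/τ)) = 20.7 × (1 − e^−2.22) = 18.5 K.

18.5 K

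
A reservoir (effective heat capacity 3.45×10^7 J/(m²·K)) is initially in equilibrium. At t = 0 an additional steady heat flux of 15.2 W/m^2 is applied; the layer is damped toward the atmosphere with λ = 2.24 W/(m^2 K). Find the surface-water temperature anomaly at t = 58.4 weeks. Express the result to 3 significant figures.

Areal heat capacity C = 3.45×10^7 J/(m²·K) (given).
τ = C / λ = 3.45×10^7 / 2.24 = 1.54×10^7 s.
Equilibrium anomaly ΔT_eq = F / λ = 15.2 / 2.24 = 6.79 K.
t = 58.4 weeks = 3.53×10^7 s, so t/τ = 2.29.
ΔT(t) = ΔT_eq (1 − e^(−t/τ)) = 6.79 × (1 − e^−2.29) = 6.10 K.

6.10 K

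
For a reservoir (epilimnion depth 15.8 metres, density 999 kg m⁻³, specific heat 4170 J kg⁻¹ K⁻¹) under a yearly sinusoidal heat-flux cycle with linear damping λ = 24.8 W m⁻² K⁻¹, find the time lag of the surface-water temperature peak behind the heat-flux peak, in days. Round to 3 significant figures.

Areal heat capacity C = ρ c_p D = 999 × 4170 × 15.8 = 6.58×10^7 J/(m^2 K).
ω = 2π / 3.15×10^7 s = 1.99×10^-7 s⁻¹.
Phase lag φ = arctan(Cω/λ) = arctan(13.1/24.8) = 0.486 rad.
Time lag = φ / ω = 0.486 / 1.99×10^-7 = 2.44×10^6 s = 28.3 days.

28.3 days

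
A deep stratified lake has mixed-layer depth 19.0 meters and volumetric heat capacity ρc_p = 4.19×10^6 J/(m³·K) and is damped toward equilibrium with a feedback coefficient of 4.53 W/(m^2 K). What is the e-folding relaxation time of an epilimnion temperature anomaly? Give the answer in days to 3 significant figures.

Areal heat capacity C = ρc_p × D = 4.19×10^6 × 19.0 = 7.96×10^7 J/(m²·K).
Relaxation time τ = C / λ = 7.96×10^7 / 4.53 = 1.76×10^7 s.
In days: 1.76×10^7 s / (86400 s/day) = 203 days.

203 days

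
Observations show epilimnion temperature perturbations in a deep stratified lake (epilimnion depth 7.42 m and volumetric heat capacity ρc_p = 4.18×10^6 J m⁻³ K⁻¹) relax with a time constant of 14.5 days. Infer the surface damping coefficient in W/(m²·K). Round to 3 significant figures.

Areal heat capacity C = ρc_p × D = 4.18×10^6 × 7.42 = 3.10×10^7 J/(m²·K).
τ = 14.5 days = 1.25×10^6 s.
λ = C / τ = 3.10×10^7 / 1.25×10^6 = 24.8 W/(m²·K).

24.8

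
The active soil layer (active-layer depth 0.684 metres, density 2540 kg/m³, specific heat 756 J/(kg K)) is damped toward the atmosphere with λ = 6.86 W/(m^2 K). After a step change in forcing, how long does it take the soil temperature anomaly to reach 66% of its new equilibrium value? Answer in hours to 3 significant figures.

57.4 hours

Areal heat capacity C = ρ c_p D = 2540 × 756 × 0.684 = 1.31×10^6 J/(m²·K).
τ = C / λ = 1.31×10^6 / 6.86 = 1.91×10^5 s.
Fraction reached: 1 − e^(−t/τ) = 0.66 ⇒ t = −τ ln(1 − 0.66) = τ × 1.08.
t = 2.07×10^5 s = 57.4 hours.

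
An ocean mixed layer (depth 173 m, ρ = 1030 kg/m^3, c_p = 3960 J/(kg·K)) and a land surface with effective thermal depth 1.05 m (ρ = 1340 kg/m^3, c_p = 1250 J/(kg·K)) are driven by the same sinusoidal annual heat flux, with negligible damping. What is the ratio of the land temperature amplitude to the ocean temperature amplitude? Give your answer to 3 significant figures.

401

C_ocean = 1030 × 3960 × 173 = 7.06×10^8 J/(m²·K).
C_land = 1340 × 1250 × 1.05 = 1.76×10^6 J/(m²·K).
Undamped amplitude ∝ 1/C, so A_land/A_ocean = C_ocean/C_land = 401.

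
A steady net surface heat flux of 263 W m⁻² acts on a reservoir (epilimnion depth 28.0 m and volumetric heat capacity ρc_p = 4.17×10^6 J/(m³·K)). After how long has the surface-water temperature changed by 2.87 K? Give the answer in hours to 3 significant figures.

354 hours

Areal heat capacity C = ρc_p × D = 4.17×10^6 × 28.0 = 1.17×10^8 J m⁻² K⁻¹.
Time required: Δt = C ΔT / F = 1.17×10^8 × 2.87 / 263 = 1.27×10^6 s.
In hours: 1.27×10^6 s / (3600 s/hour) = 354 hours.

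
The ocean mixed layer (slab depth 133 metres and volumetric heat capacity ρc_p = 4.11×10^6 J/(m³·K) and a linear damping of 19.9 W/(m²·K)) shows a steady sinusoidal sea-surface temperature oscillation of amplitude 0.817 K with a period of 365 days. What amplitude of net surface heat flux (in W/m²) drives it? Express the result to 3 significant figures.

Areal heat capacity C = ρc_p × D = 4.11×10^6 × 133 = 5.47×10^8 J/(m²·K).
ω = 2π / 3.15×10^7 s = 1.99×10^-7 s⁻¹.
√((Cω)² + λ²) = √((109)² + 19.9²) = 111 W/(m²·K).
F₀ = A × √((Cω)²+λ²) = 0.817 × 111 = 90.5 W/m².

90.5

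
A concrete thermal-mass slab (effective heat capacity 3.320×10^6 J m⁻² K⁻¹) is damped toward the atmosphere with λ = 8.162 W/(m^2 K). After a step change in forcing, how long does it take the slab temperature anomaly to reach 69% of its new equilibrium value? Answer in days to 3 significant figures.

5.51 days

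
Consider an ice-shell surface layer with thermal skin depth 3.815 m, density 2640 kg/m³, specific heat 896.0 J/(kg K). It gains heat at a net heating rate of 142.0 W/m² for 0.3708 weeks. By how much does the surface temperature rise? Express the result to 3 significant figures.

3.53 K

Areal heat capacity C = ρ c_p D = 2640 × 896.0 × 3.815 = 9.02×10^6 J m⁻² K⁻¹.
Net heat input Q = F Δt = 142.0 × (0.3708 weeks × 6.048×10^5 s/week) = 3.18×10^7 J/m².
ΔT = Q / C = 3.18×10^7 / 9.02×10^6 = 3.53 K.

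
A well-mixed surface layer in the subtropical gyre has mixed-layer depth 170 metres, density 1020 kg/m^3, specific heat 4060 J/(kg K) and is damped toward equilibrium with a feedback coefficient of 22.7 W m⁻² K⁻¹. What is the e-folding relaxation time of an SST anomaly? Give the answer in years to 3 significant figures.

0.983 years

Areal heat capacity C = ρ c_p D = 1020 × 4060 × 170 = 7.04×10^8 J m⁻² K⁻¹.
Relaxation time τ = C / λ = 7.04×10^8 / 22.7 = 3.10×10^7 s.
In years: 3.10×10^7 s / (3.156×10^7 s/year) = 0.983 years.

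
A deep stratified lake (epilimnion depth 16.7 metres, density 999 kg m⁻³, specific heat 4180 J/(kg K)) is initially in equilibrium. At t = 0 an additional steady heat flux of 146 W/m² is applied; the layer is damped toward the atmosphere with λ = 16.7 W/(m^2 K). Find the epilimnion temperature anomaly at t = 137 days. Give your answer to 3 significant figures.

8.23 K

Areal heat capacity C = ρ c_p D = 999 × 4180 × 16.7 = 6.97×10^7 J/(m²·K).
τ = C / λ = 6.97×10^7 / 16.7 = 4.18×10^6 s.
Equilibrium anomaly ΔT_eq = F / λ = 146 / 16.7 = 8.74 K.
t = 137 days = 1.18×10^7 s, so t/τ = 2.83.
ΔT(t) = ΔT_eq (1 − e^(−t/τ)) = 8.74 × (1 − e^−2.83) = 8.23 K.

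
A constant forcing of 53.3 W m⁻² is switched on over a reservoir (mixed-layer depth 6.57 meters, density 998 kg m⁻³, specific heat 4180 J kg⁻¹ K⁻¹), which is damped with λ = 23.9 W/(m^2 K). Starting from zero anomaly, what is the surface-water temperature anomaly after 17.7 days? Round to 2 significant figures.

1.6 K

Areal heat capacity C = ρ c_p D = 998 × 4180 × 6.57 = 2.74×10^7 J/(m^2 K).
τ = C / λ = 2.74×10^7 / 23.9 = 1.15×10^6 s.
Equilibrium anomaly ΔT_eq = F / λ = 53.3 / 23.9 = 2.23 K.
t = 17.7 days = 1.53×10^6 s, so t/τ = 1.33.
ΔT(t) = ΔT_eq (1 − e^(−t/τ)) = 2.23 × (1 − e^−1.33) = 1.64 K.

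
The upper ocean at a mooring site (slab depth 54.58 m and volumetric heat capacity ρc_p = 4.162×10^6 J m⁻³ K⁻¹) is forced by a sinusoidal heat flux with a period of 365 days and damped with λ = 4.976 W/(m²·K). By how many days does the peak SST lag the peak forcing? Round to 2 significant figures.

Areal heat capacity C = ρc_p × D = 4.162×10^6 × 54.58 = 2.27×10^8 J/(m^2 K).
ω = 2π / 3.15×10^7 s = 1.99×10^-7 s⁻¹.
Phase lag φ = arctan(Cω/λ) = arctan(45.3/4.976) = 1.46 rad.
Time lag = φ / ω = 1.46 / 1.99×10^-7 = 7.33×10^6 s = 84.9 days.

85 days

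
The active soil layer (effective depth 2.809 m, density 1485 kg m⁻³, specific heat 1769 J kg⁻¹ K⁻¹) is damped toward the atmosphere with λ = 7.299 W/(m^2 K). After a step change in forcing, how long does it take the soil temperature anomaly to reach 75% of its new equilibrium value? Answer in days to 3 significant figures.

Areal heat capacity C = ρ c_p D = 1485 × 1769 × 2.809 = 7.38×10^6 J m⁻² K⁻¹.
τ = C / λ = 7.38×10^6 / 7.299 = 1.01×10^6 s.
Fraction reached: 1 − e^(−t/τ) = 0.75 ⇒ t = −τ ln(1 − 0.75) = τ × 1.39.
t = 1.40×10^6 s = 16.2 days.

16.2 days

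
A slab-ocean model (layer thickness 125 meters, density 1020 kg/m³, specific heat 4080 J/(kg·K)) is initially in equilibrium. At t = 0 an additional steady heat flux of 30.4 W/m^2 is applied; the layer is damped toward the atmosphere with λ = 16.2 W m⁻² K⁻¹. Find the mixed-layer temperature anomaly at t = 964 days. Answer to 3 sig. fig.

1.74 K

Areal heat capacity C = ρ c_p D = 1020 × 4080 × 125 = 5.20×10^8 J/(m²·K).
τ = C / λ = 5.20×10^8 / 16.2 = 3.21×10^7 s.
Equilibrium anomaly ΔT_eq = F / λ = 30.4 / 16.2 = 1.88 K.
t = 964 days = 8.33×10^7 s, so t/τ = 2.59.
ΔT(t) = ΔT_eq (1 − e^(−t/τ)) = 1.88 × (1 − e^−2.59) = 1.74 K.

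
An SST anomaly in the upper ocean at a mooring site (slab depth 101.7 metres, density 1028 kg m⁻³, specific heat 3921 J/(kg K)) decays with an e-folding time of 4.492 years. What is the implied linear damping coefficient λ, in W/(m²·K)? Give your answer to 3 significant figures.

Areal heat capacity C = ρ c_p D = 1028 × 3921 × 101.7 = 4.10×10^8 J/(m^2 K).
τ = 4.492 years = 1.42×10^8 s.
λ = C / τ = 4.10×10^8 / 1.42×10^8 = 2.89 W/(m²·K).

2.89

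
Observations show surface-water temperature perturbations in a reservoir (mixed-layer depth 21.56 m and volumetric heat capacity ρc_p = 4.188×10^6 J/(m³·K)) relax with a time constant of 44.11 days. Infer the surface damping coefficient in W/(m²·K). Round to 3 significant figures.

Areal heat capacity C = ρc_p × D = 4.188×10^6 × 21.56 = 9.03×10^7 J m⁻² K⁻¹.
τ = 44.11 days = 3.81×10^6 s.
λ = C / τ = 9.03×10^7 / 3.81×10^6 = 23.7 W/(m²·K).

23.7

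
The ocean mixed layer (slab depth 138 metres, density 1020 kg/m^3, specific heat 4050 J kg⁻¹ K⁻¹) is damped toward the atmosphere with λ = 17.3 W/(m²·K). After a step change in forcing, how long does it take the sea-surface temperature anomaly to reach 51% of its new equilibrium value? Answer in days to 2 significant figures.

270 days

Areal heat capacity C = ρ c_p D = 1020 × 4050 × 138 = 5.70×10^8 J/(m^2 K).
τ = C / λ = 5.70×10^8 / 17.3 = 3.30×10^7 s.
Fraction reached: 1 − e^(−t/τ) = 0.51 ⇒ t = −τ ln(1 − 0.51) = τ × 0.713.
t = 2.35×10^7 s = 272 days.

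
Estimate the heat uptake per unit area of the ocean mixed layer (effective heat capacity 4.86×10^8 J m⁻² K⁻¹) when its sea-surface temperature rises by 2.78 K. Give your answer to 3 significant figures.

1.35×10^9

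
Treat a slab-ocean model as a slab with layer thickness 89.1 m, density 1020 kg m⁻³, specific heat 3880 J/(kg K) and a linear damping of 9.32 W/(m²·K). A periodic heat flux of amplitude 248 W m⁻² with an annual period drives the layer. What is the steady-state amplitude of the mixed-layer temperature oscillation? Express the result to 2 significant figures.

Areal heat capacity C = ρ c_p D = 1020 × 3880 × 89.1 = 3.53×10^8 J/(m²·K).
Angular frequency ω = 2π / T = 2π / 3.15×10^7 s = 1.99×10^-7 s⁻¹.
√((Cω)² + λ²) = √((70.3)² + 9.32²) = 70.9 W/(m²·K).
Amplitude A = F₀ / √((Cω)²+λ²) = 248 / 70.9 = 3.50 K.

3.5 K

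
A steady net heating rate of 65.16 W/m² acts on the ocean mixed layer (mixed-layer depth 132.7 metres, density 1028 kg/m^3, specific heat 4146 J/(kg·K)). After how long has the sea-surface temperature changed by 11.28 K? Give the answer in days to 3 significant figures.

Areal heat capacity C = ρ c_p D = 1028 × 4146 × 132.7 = 5.66×10^8 J/(m^2 K).
Time required: Δt = C ΔT / F = 5.66×10^8 × 11.28 / 65.16 = 9.79×10^7 s.
In days: 9.79×10^7 s / (86400 s/day) = 1130 days.

1130 days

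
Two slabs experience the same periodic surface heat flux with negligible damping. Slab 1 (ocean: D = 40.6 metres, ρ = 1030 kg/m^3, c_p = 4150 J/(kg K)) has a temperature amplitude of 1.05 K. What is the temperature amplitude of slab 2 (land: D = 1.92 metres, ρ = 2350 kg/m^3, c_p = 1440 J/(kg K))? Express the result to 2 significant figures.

28 K

C_ocean = 1.74×10^8 J/(m²·K); C_land = 6.50×10^6 J/(m²·K).
A ∝ 1/C ⇒ A_land = A_ocean × C_ocean/C_land = 1.05 × 26.7 = 28.0 K.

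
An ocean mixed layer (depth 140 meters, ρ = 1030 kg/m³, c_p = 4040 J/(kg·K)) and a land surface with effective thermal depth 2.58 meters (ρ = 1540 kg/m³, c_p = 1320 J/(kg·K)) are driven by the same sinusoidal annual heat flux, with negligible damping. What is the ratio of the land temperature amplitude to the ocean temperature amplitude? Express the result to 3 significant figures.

111

C_ocean = 1030 × 4040 × 140 = 5.83×10^8 J/(m²·K).
C_land = 1540 × 1320 × 2.58 = 5.24×10^6 J/(m²·K).
Undamped amplitude ∝ 1/C, so A_land/A_ocean = C_ocean/C_land = 111.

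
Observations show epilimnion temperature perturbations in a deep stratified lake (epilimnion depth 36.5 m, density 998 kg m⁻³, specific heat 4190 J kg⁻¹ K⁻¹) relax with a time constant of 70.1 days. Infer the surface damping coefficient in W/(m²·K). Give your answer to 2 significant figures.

25

Areal heat capacity C = ρ c_p D = 998 × 4190 × 36.5 = 1.53×10^8 J/(m²·K).
τ = 70.1 days = 6.06×10^6 s.
λ = C / τ = 1.53×10^8 / 6.06×10^6 = 25.2 W/(m²·K).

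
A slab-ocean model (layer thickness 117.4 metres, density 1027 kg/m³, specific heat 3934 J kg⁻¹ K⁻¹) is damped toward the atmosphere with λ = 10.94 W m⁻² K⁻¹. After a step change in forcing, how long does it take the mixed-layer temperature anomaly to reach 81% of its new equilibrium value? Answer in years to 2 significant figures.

Areal heat capacity C = ρ c_p D = 1027 × 3934 × 117.4 = 4.74×10^8 J m⁻² K⁻¹.
τ = C / λ = 4.74×10^8 / 10.94 = 4.34×10^7 s.
Fraction reached: 1 − e^(−t/τ) = 0.81 ⇒ t = −τ ln(1 − 0.81) = τ × 1.66.
t = 7.20×10^7 s = 2.28 years.

2.3 years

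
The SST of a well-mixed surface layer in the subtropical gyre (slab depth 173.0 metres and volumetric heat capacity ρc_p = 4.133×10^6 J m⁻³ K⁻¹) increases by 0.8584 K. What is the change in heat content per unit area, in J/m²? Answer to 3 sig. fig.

6.14×10^8

Areal heat capacity C = ρc_p × D = 4.133×10^6 × 173.0 = 7.15×10^8 J/(m²·K).
ΔQ = C ΔT = 7.15×10^8 × 0.8584 = 6.14×10^8 J/m².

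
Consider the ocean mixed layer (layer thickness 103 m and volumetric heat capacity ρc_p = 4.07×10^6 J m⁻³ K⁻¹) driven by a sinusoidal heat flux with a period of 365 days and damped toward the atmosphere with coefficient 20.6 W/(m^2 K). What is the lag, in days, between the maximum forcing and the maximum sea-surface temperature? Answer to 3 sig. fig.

Areal heat capacity C = ρc_p × D = 4.07×10^6 × 103 = 4.19×10^8 J/(m²·K).
ω = 2π / 3.15×10^7 s = 1.99×10^-7 s⁻¹.
Phase lag φ = arctan(Cω/λ) = arctan(83.5/20.6) = 1.33 rad.
Time lag = φ / ω = 1.33 / 1.99×10^-7 = 6.67×10^6 s = 77.2 days.

77.2 days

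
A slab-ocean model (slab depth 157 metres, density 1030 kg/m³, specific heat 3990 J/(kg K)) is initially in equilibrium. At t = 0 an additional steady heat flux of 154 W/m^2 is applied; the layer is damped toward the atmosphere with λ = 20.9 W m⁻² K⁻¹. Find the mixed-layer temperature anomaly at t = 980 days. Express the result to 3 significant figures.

6.89 K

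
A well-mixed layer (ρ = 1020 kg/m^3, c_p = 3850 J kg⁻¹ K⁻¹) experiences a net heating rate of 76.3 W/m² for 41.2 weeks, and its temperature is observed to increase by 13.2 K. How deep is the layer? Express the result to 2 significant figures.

Heat input Q = F Δt = 76.3 × 2.49×10^7 s = 1.90×10^9 J/m².
Required areal heat capacity C = Q / ΔT = 1.44×10^8 J/(m²·K).
Depth D = C / (ρ c_p) = 1.44×10^8 / (1020 × 3850) = 36.7 m.

37 m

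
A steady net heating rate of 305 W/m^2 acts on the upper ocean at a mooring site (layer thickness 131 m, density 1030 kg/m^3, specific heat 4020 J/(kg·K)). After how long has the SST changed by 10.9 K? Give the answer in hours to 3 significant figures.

Areal heat capacity C = ρ c_p D = 1030 × 4020 × 131 = 5.42×10^8 J m⁻² K⁻¹.
Time required: Δt = C ΔT / F = 5.42×10^8 × 10.9 / 305 = 1.94×10^7 s.
In hours: 1.94×10^7 s / (3600 s/hour) = 5380 hours.

5380 hours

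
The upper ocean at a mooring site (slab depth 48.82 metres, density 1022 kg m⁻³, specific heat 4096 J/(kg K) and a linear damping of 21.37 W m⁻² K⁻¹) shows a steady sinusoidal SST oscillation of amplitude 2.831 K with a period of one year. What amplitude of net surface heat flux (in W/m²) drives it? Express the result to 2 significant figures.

Areal heat capacity C = ρ c_p D = 1022 × 4096 × 48.82 = 2.04×10^8 J m⁻² K⁻¹.
ω = 2π / 3.15×10^7 s = 1.99×10^-7 s⁻¹.
√((Cω)² + λ²) = √((40.7)² + 21.37²) = 46.0 W/(m²·K).
F₀ = A × √((Cω)²+λ²) = 2.831 × 46.0 = 130 W/m².

130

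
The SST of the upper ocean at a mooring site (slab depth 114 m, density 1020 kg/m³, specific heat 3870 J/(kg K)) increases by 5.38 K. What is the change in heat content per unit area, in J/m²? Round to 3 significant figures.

Areal heat capacity C = ρ c_p D = 1020 × 3870 × 114 = 4.50×10^8 J m⁻² K⁻¹.
ΔQ = C ΔT = 4.50×10^8 × 5.38 = 2.42×10^9 J/m².

2.42×10^9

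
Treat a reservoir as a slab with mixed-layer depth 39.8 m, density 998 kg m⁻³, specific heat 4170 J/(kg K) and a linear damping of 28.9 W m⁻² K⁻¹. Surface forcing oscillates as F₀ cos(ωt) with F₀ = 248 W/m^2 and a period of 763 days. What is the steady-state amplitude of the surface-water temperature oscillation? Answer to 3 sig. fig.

Areal heat capacity C = ρ c_p D = 998 × 4170 × 39.8 = 1.66×10^8 J m⁻² K⁻¹.
Angular frequency ω = 2π / T = 2π / 6.59×10^7 s = 9.53×10^-8 s⁻¹.
√((Cω)² + λ²) = √((15.8)² + 28.9²) = 32.9 W/(m²·K).
Amplitude A = F₀ / √((Cω)²+λ²) = 248 / 32.9 = 7.53 K.

7.53 K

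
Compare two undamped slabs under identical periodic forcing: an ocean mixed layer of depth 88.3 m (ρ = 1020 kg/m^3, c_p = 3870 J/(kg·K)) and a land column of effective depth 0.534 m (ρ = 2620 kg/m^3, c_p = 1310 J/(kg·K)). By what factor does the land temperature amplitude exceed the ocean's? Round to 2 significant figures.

190

C_ocean = 1020 × 3870 × 88.3 = 3.49×10^8 J/(m²·K).
C_land = 2620 × 1310 × 0.534 = 1.83×10^6 J/(m²·K).
Undamped amplitude ∝ 1/C, so A_land/A_ocean = C_ocean/C_land = 190.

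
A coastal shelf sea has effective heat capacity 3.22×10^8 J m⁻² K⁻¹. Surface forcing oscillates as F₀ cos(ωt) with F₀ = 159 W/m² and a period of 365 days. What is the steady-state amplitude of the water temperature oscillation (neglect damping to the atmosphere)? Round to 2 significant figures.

2.5 K

Areal heat capacity C = 3.22×10^8 J m⁻² K⁻¹ (given).
Angular frequency ω = 2π / T = 2π / 3.15×10^7 s = 1.99×10^-7 s⁻¹.
Cω = 3.22×10^8 × 1.99×10^-7 = 64.2 W/(m²·K).
Amplitude A = F₀ / (Cω) = 159 / 64.2 = 2.48 K.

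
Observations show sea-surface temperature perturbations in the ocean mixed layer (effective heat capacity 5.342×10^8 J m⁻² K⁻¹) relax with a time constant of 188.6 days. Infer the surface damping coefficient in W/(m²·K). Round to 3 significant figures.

32.8

Areal heat capacity C = 5.342×10^8 J m⁻² K⁻¹ (given).
τ = 188.6 days = 1.63×10^7 s.
λ = C / τ = 5.34×10^8 / 1.63×10^7 = 32.8 W/(m²·K).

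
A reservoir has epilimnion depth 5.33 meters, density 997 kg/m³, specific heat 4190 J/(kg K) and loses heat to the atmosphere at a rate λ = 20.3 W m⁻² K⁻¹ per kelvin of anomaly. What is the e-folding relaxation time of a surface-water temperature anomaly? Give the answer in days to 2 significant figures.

Areal heat capacity C = ρ c_p D = 997 × 4190 × 5.33 = 2.23×10^7 J/(m²·K).
Relaxation time τ = C / λ = 2.23×10^7 / 20.3 = 1.10×10^6 s.
In days: 1.10×10^6 s / (86400 s/day) = 12.7 days.

13 days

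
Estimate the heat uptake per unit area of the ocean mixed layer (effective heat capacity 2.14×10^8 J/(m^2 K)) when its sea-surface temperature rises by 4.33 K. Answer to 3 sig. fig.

Areal heat capacity C = 2.14×10^8 J/(m^2 K) (given).
ΔQ = C ΔT = 2.14×10^8 × 4.33 = 9.27×10^8 J/m².

9.27×10^8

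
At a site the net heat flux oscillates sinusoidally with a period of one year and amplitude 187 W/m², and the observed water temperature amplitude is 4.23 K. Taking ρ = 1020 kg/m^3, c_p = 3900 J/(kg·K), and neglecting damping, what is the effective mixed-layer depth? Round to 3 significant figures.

55.8 m

ω = 2π / 3.15×10^7 s = 1.99×10^-7 s⁻¹.
Required C = F₀ / (A ω) = 187 / (4.23 × 1.99×10^-7) = 2.22×10^8 J/(m²·K).
D = C / (ρ c_p) = 2.22×10^8 / (1020 × 3900) = 55.8 m.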